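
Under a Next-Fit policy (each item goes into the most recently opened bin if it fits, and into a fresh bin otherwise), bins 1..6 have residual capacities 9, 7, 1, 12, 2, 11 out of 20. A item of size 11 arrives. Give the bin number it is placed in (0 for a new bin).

Next-Fit only looks at bin 6, which has 11 free.
11 fits there.

6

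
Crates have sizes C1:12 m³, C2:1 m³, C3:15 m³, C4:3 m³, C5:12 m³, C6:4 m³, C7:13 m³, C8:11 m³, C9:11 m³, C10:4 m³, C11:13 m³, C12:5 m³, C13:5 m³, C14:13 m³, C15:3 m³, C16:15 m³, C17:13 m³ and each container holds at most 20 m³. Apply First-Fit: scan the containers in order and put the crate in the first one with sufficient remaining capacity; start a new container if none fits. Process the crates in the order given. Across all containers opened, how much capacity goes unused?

container 1: place C1 (12 m³), 8 m³ left
container 1: place C2 (1 m³), 7 m³ left
container 2: place C3 (15 m³), 5 m³ left
container 1: place C4 (3 m³), 4 m³ left
container 3: place C5 (12 m³), 8 m³ left
container 1: place C6 (4 m³), 0 m³ left
container 4: place C7 (13 m³), 7 m³ left
container 5: place C8 (11 m³), 9 m³ left
container 6: place C9 (11 m³), 9 m³ left
container 2: place C10 (4 m³), 1 m³ left
container 7: place C11 (13 m³), 7 m³ left
container 3: place C12 (5 m³), 3 m³ left
container 4: place C13 (5 m³), 2 m³ left
container 8: place C14 (13 m³), 7 m³ left
container 3: place C15 (3 m³), 0 m³ left
container 9: place C16 (15 m³), 5 m³ left
container 10: place C17 (13 m³), 7 m³ left
10 containers × 20 m³ = 200 m³; used 153 m³; unused 47 m³.

47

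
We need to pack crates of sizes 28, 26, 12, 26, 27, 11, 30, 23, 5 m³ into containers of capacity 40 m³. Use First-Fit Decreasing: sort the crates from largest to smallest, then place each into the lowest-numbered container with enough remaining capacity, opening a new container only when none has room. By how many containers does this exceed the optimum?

First-Fit Decreasing: [30,5] [28,12] [27,11] [26] [26] [23] → 6 containers.
6 crates exceed 20 m³ (half the capacity), and no two of those can share a container, so at least 6 containers are needed.
So 6 is already optimal.

0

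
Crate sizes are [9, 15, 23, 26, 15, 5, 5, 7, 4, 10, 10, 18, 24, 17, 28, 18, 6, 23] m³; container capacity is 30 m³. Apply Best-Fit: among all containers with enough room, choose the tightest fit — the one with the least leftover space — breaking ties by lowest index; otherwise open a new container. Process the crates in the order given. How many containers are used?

11

container 1: place 9 m³, 21 m³ left
container 1: place 15 m³, 6 m³ left
container 2: place 23 m³, 7 m³ left
container 3: place 26 m³, 4 m³ left
container 4: place 15 m³, 15 m³ left
container 1: place 5 m³, 1 m³ left
container 2: place 5 m³, 2 m³ left
container 4: place 7 m³, 8 m³ left
container 3: place 4 m³, 0 m³ left
container 5: place 10 m³, 20 m³ left
container 5: place 10 m³, 10 m³ left
container 6: place 18 m³, 12 m³ left
container 7: place 24 m³, 6 m³ left
container 8: place 17 m³, 13 m³ left
container 9: place 28 m³, 2 m³ left
container 10: place 18 m³, 12 m³ left
container 7: place 6 m³, 0 m³ left
container 11: place 23 m³, 7 m³ left
Final containers: [9,15,5] [23,5] [26,4] [15,7] [10,10] [18] [24,6] [17] [28] [18] [23].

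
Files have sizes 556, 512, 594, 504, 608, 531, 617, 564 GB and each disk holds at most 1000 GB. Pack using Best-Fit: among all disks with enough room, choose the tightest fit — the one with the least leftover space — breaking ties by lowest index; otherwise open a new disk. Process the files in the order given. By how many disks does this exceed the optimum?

0

Best-Fit: [556] [512] [594] [504] [608] [531] [617] [564] → 8 disks.
8 files exceed 500 GB (half the capacity), and no two of those can share a disk, so at least 8 disks are needed.
So 8 is already optimal.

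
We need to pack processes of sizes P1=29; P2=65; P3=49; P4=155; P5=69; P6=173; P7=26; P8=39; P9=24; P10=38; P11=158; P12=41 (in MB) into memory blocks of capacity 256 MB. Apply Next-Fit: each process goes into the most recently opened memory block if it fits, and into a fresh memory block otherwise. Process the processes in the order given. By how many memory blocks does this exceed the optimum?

Next-Fit: [29,65,49] [155,69] [173,26,39] [24,38,158] [41] → 5 memory blocks.
Total size 866 MB; any packing needs at least ⌈866/256⌉ = 4 memory blocks.
An optimal packing achieves that bound: [173,69] [158,65,29] [155,49,41] [39,38,26,24] → 4 memory blocks.
Excess: 5 − 4 = 1.

1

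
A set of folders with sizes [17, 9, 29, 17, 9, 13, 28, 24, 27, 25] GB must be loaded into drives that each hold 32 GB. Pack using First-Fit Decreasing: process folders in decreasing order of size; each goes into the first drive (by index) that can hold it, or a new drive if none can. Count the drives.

8

Sorted descending: 29, 28, 27, 25, 24, 17, 17, 13, 9, 9.
drive 1: place 29 GB, 3 GB left
drive 2: place 28 GB, 4 GB left
drive 3: place 27 GB, 5 GB left
drive 4: place 25 GB, 7 GB left
drive 5: place 24 GB, 8 GB left
drive 6: place 17 GB, 15 GB left
drive 7: place 17 GB, 15 GB left
drive 6: place 13 GB, 2 GB left
drive 7: place 9 GB, 6 GB left
drive 8: place 9 GB, 23 GB left
Final drives: [29] [28] [27] [25] [24] [17,13] [17,9] [9].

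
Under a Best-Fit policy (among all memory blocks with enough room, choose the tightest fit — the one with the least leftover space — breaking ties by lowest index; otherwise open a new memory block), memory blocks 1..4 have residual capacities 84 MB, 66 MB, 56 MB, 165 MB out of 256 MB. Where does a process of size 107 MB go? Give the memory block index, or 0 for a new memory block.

Memory blocks with room: memory block 4 (165 MB).
Tightest fit is memory block 4 with 165 MB free.

4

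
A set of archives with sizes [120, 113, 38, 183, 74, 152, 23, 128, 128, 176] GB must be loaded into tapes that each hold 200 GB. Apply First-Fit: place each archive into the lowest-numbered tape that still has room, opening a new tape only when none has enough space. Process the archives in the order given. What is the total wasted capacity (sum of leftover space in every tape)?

tape 1: place 120 GB, 80 GB left
tape 2: place 113 GB, 87 GB left
tape 1: place 38 GB, 42 GB left
tape 3: place 183 GB, 17 GB left
tape 2: place 74 GB, 13 GB left
tape 4: place 152 GB, 48 GB left
tape 1: place 23 GB, 19 GB left
tape 5: place 128 GB, 72 GB left
tape 6: place 128 GB, 72 GB left
tape 7: place 176 GB, 24 GB left
7 tapes × 200 GB = 1400 GB; used 1135 GB; unused 265 GB.

265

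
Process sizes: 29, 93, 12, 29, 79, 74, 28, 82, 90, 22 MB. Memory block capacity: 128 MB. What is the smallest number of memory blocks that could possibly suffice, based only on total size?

Total size = 29 + 93 + 12 + 29 + 79 + 74 + 28 + 82 + 90 + 22 = 538 MB.
⌈538 / 128⌉ = 5.

5 memory blocks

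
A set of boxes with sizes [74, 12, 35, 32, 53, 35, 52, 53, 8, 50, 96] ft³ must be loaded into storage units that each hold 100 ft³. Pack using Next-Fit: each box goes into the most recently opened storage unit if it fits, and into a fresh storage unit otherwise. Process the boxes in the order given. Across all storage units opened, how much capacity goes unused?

200

74 ft³ → storage unit 1 (remaining 26 ft³)
12 ft³ → storage unit 1 (remaining 14 ft³)
35 ft³ → storage unit 2 (remaining 65 ft³)
32 ft³ → storage unit 2 (remaining 33 ft³)
53 ft³ → storage unit 3 (remaining 47 ft³)
35 ft³ → storage unit 3 (remaining 12 ft³)
52 ft³ → storage unit 4 (remaining 48 ft³)
53 ft³ → storage unit 5 (remaining 47 ft³)
8 ft³ → storage unit 5 (remaining 39 ft³)
50 ft³ → storage unit 6 (remaining 50 ft³)
96 ft³ → storage unit 7 (remaining 4 ft³)
7 storage units × 100 ft³ = 700 ft³; used 500 ft³; unused 200 ft³.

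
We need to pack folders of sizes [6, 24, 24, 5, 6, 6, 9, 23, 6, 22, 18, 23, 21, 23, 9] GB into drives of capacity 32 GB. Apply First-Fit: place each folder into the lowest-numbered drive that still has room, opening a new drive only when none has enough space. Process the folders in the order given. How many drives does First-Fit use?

6 GB → drive 1 (remaining 26 GB)
24 GB → drive 1 (remaining 2 GB)
24 GB → drive 2 (remaining 8 GB)
5 GB → drive 2 (remaining 3 GB)
6 GB → drive 3 (remaining 26 GB)
6 GB → drive 3 (remaining 20 GB)
9 GB → drive 3 (remaining 11 GB)
23 GB → drive 4 (remaining 9 GB)
6 GB → drive 3 (remaining 5 GB)
22 GB → drive 5 (remaining 10 GB)
18 GB → drive 6 (remaining 14 GB)
23 GB → drive 7 (remaining 9 GB)
21 GB → drive 8 (remaining 11 GB)
23 GB → drive 9 (remaining 9 GB)
9 GB → drive 4 (remaining 0 GB)

9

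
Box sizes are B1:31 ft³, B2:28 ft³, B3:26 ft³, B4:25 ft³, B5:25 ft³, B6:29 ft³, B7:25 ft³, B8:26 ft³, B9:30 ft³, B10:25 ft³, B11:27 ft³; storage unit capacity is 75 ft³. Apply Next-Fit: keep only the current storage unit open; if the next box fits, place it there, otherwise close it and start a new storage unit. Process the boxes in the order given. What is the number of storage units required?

B1 (31 ft³) → storage unit 1 (remaining 44 ft³)
B2 (28 ft³) → storage unit 1 (remaining 16 ft³)
B3 (26 ft³) → storage unit 2 (remaining 49 ft³)
B4 (25 ft³) → storage unit 2 (remaining 24 ft³)
B5 (25 ft³) → storage unit 3 (remaining 50 ft³)
B6 (29 ft³) → storage unit 3 (remaining 21 ft³)
B7 (25 ft³) → storage unit 4 (remaining 50 ft³)
B8 (26 ft³) → storage unit 4 (remaining 24 ft³)
B9 (30 ft³) → storage unit 5 (remaining 45 ft³)
B10 (25 ft³) → storage unit 5 (remaining 20 ft³)
B11 (27 ft³) → storage unit 6 (remaining 48 ft³)

6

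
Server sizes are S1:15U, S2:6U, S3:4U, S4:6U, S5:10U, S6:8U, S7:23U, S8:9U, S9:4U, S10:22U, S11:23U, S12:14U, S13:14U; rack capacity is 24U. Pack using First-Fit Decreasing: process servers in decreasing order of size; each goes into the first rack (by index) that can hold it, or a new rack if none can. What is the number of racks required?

7

Sorted descending: 23, 23, 22, 15, 14, 14, 10, 9, 8, 6, 6, 4, 4.
23U → rack 1 (remaining 1U)
23U → rack 2 (remaining 1U)
22U → rack 3 (remaining 2U)
15U → rack 4 (remaining 9U)
14U → rack 5 (remaining 10U)
14U → rack 6 (remaining 10U)
10U → rack 5 (remaining 0U)
9U → rack 4 (remaining 0U)
8U → rack 6 (remaining 2U)
6U → rack 7 (remaining 18U)
6U → rack 7 (remaining 12U)
4U → rack 7 (remaining 8U)
4U → rack 7 (remaining 4U)
Final racks: [23] [23] [22] [15,9] [14,10] [14,8] [6,6,4,4].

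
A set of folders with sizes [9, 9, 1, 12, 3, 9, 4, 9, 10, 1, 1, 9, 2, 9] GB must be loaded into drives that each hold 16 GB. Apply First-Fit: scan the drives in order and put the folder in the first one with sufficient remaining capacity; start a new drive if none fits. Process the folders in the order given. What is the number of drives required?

Put 9 GB in drive 1; 7 GB remain.
Put 9 GB in drive 2; 7 GB remain.
Put 1 GB in drive 1; 6 GB remain.
Put 12 GB in drive 3; 4 GB remain.
Put 3 GB in drive 1; 3 GB remain.
Put 9 GB in drive 4; 7 GB remain.
Put 4 GB in drive 2; 3 GB remain.
Put 9 GB in drive 5; 7 GB remain.
Put 10 GB in drive 6; 6 GB remain.
Put 1 GB in drive 1; 2 GB remain.
Put 1 GB in drive 1; 1 GB remain.
Put 9 GB in drive 7; 7 GB remain.
Put 2 GB in drive 2; 1 GB remain.
Put 9 GB in drive 8; 7 GB remain.

8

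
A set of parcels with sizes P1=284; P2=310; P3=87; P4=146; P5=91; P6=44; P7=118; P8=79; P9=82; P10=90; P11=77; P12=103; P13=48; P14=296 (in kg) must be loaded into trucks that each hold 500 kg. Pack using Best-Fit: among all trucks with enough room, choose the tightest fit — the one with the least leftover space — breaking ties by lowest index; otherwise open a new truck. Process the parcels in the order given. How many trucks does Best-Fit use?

Put P1 (284 kg) in truck 1; 216 kg remain.
Put P2 (310 kg) in truck 2; 190 kg remain.
Put P3 (87 kg) in truck 2; 103 kg remain.
Put P4 (146 kg) in truck 1; 70 kg remain.
Put P5 (91 kg) in truck 2; 12 kg remain.
Put P6 (44 kg) in truck 1; 26 kg remain.
Put P7 (118 kg) in truck 3; 382 kg remain.
Put P8 (79 kg) in truck 3; 303 kg remain.
Put P9 (82 kg) in truck 3; 221 kg remain.
Put P10 (90 kg) in truck 3; 131 kg remain.
Put P11 (77 kg) in truck 3; 54 kg remain.
Put P12 (103 kg) in truck 4; 397 kg remain.
Put P13 (48 kg) in truck 3; 6 kg remain.
Put P14 (296 kg) in truck 4; 101 kg remain.

4 trucks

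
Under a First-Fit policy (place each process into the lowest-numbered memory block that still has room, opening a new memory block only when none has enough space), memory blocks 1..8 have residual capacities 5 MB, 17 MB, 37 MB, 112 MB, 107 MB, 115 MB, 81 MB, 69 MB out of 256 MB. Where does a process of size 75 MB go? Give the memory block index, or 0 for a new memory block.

4

Memory blocks with room: memory block 4 (112 MB), memory block 5 (107 MB), memory block 6 (115 MB), memory block 7 (81 MB).
The first with room is memory block 4.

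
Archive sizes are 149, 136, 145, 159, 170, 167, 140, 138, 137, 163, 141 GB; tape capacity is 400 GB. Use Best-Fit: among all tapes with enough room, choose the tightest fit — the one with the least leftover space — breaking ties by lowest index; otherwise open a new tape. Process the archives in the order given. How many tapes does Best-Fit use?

Put 149 GB in tape 1; 251 GB remain.
Put 136 GB in tape 1; 115 GB remain.
Put 145 GB in tape 2; 255 GB remain.
Put 159 GB in tape 2; 96 GB remain.
Put 170 GB in tape 3; 230 GB remain.
Put 167 GB in tape 3; 63 GB remain.
Put 140 GB in tape 4; 260 GB remain.
Put 138 GB in tape 4; 122 GB remain.
Put 137 GB in tape 5; 263 GB remain.
Put 163 GB in tape 5; 100 GB remain.
Put 141 GB in tape 6; 259 GB remain.
Final tapes: [149,136] [145,159] [170,167] [140,138] [137,163] [141].

6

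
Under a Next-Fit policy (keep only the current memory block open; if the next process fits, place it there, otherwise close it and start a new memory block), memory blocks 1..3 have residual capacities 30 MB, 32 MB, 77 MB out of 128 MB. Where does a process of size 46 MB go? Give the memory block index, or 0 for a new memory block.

Next-Fit only looks at memory block 3, which has 77 MB free.
46 MB fits there.

3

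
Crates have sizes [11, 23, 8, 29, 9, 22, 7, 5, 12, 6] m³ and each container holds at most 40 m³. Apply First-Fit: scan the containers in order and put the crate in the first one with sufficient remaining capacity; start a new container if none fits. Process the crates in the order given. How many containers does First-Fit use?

4 containers

11 m³ → container 1 (remaining 29 m³)
23 m³ → container 1 (remaining 6 m³)
8 m³ → container 2 (remaining 32 m³)
29 m³ → container 2 (remaining 3 m³)
9 m³ → container 3 (remaining 31 m³)
22 m³ → container 3 (remaining 9 m³)
7 m³ → container 3 (remaining 2 m³)
5 m³ → container 1 (remaining 1 m³)
12 m³ → container 4 (remaining 28 m³)
6 m³ → container 4 (remaining 22 m³)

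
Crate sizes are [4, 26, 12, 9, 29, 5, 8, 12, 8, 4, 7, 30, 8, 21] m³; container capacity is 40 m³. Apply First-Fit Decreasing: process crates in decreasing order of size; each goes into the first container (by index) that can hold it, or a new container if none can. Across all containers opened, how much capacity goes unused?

17

Sorted descending: 30, 29, 26, 21, 12, 12, 9, 8, 8, 8, 7, 5, 4, 4.
30 m³ → container 1 (remaining 10 m³)
29 m³ → container 2 (remaining 11 m³)
26 m³ → container 3 (remaining 14 m³)
21 m³ → container 4 (remaining 19 m³)
12 m³ → container 3 (remaining 2 m³)
12 m³ → container 4 (remaining 7 m³)
9 m³ → container 1 (remaining 1 m³)
8 m³ → container 2 (remaining 3 m³)
8 m³ → container 5 (remaining 32 m³)
8 m³ → container 5 (remaining 24 m³)
7 m³ → container 4 (remaining 0 m³)
5 m³ → container 5 (remaining 19 m³)
4 m³ → container 5 (remaining 15 m³)
4 m³ → container 5 (remaining 11 m³)
5 containers × 40 m³ = 200 m³; used 183 m³; unused 17 m³.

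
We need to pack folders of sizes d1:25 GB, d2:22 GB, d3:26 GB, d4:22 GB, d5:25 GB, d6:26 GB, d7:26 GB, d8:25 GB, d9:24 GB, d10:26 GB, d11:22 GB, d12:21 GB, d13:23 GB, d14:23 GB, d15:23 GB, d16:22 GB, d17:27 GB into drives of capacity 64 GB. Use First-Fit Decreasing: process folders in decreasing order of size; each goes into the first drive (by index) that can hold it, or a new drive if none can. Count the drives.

9

Sorted descending: 27, 26, 26, 26, 26, 25, 25, 25, 24, 23, 23, 23, 22, 22, 22, 22, 21.
drive 1: place 27 GB, 37 GB left
drive 1: place 26 GB, 11 GB left
drive 2: place 26 GB, 38 GB left
drive 2: place 26 GB, 12 GB left
drive 3: place 26 GB, 38 GB left
drive 3: place 25 GB, 13 GB left
drive 4: place 25 GB, 39 GB left
drive 4: place 25 GB, 14 GB left
drive 5: place 24 GB, 40 GB left
drive 5: place 23 GB, 17 GB left
drive 6: place 23 GB, 41 GB left
drive 6: place 23 GB, 18 GB left
drive 7: place 22 GB, 42 GB left
drive 7: place 22 GB, 20 GB left
drive 8: place 22 GB, 42 GB left
drive 8: place 22 GB, 20 GB left
drive 9: place 21 GB, 43 GB left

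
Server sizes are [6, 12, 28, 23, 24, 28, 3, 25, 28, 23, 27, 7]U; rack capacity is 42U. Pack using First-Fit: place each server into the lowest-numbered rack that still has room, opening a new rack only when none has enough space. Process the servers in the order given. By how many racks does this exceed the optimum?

0

First-Fit: [6,12,23] [28,3,7] [24] [28] [25] [28] [23] [27] → 8 racks.
8 servers exceed 21U (half the capacity), and no two of those can share a rack, so at least 8 racks are needed.
So 8 is already optimal.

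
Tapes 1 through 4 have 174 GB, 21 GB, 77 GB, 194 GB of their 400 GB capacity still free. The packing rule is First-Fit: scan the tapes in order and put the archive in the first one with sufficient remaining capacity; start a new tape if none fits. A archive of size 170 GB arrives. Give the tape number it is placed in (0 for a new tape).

1

Tapes with room: tape 1 (174 GB), tape 4 (194 GB).
The first with room is tape 1.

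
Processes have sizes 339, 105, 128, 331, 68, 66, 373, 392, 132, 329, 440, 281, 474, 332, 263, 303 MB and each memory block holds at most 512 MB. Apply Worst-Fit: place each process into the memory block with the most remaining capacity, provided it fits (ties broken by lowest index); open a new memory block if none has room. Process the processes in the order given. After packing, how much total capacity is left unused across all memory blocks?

Put 339 MB in memory block 1; 173 MB remain.
Put 105 MB in memory block 1; 68 MB remain.
Put 128 MB in memory block 2; 384 MB remain.
Put 331 MB in memory block 2; 53 MB remain.
Put 68 MB in memory block 1; 0 MB remain.
Put 66 MB in memory block 3; 446 MB remain.
Put 373 MB in memory block 3; 73 MB remain.
Put 392 MB in memory block 4; 120 MB remain.
Put 132 MB in memory block 5; 380 MB remain.
Put 329 MB in memory block 5; 51 MB remain.
Put 440 MB in memory block 6; 72 MB remain.
Put 281 MB in memory block 7; 231 MB remain.
Put 474 MB in memory block 8; 38 MB remain.
Put 332 MB in memory block 9; 180 MB remain.
Put 263 MB in memory block 10; 249 MB remain.
Put 303 MB in memory block 11; 209 MB remain.
11 memory blocks × 512 MB = 5632 MB; used 4356 MB; unused 1276 MB.

1276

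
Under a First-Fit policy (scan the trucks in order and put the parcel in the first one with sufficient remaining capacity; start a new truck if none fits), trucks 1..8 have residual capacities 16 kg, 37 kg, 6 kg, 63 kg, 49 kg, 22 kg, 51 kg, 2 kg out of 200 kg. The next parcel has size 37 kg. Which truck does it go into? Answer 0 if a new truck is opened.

2

Trucks with room: truck 2 (37 kg), truck 4 (63 kg), truck 5 (49 kg), truck 7 (51 kg).
The first with room is truck 2.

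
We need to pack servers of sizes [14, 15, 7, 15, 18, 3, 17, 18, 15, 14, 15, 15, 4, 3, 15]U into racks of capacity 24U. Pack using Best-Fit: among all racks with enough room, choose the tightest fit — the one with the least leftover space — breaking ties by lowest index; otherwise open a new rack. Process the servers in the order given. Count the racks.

11 racks

rack 1: place 14U, 10U left
rack 2: place 15U, 9U left
rack 2: place 7U, 2U left
rack 3: place 15U, 9U left
rack 4: place 18U, 6U left
rack 4: place 3U, 3U left
rack 5: place 17U, 7U left
rack 6: place 18U, 6U left
rack 7: place 15U, 9U left
rack 8: place 14U, 10U left
rack 9: place 15U, 9U left
rack 10: place 15U, 9U left
rack 6: place 4U, 2U left
rack 4: place 3U, 0U left
rack 11: place 15U, 9U left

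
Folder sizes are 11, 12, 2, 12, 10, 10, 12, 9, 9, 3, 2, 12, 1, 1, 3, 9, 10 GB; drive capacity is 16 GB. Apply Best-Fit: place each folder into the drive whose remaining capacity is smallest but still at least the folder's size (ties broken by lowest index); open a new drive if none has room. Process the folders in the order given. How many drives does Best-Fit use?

11

Put 11 GB in drive 1; 5 GB remain.
Put 12 GB in drive 2; 4 GB remain.
Put 2 GB in drive 2; 2 GB remain.
Put 12 GB in drive 3; 4 GB remain.
Put 10 GB in drive 4; 6 GB remain.
Put 10 GB in drive 5; 6 GB remain.
Put 12 GB in drive 6; 4 GB remain.
Put 9 GB in drive 7; 7 GB remain.
Put 9 GB in drive 8; 7 GB remain.
Put 3 GB in drive 3; 1 GB remain.
Put 2 GB in drive 2; 0 GB remain.
Put 12 GB in drive 9; 4 GB remain.
Put 1 GB in drive 3; 0 GB remain.
Put 1 GB in drive 6; 3 GB remain.
Put 3 GB in drive 6; 0 GB remain.
Put 9 GB in drive 10; 7 GB remain.
Put 10 GB in drive 11; 6 GB remain.
Final drives: [11] [12,2,2] [12,3,1] [10] [10] [12,1,3] [9] [9] [12] [9] [10].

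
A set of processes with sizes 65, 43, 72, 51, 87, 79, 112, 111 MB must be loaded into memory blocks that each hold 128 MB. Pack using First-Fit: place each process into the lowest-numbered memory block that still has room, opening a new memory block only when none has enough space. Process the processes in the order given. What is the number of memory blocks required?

6

65 MB → memory block 1 (remaining 63 MB)
43 MB → memory block 1 (remaining 20 MB)
72 MB → memory block 2 (remaining 56 MB)
51 MB → memory block 2 (remaining 5 MB)
87 MB → memory block 3 (remaining 41 MB)
79 MB → memory block 4 (remaining 49 MB)
112 MB → memory block 5 (remaining 16 MB)
111 MB → memory block 6 (remaining 17 MB)
Final memory blocks: [65,43] [72,51] [87] [79] [112] [111].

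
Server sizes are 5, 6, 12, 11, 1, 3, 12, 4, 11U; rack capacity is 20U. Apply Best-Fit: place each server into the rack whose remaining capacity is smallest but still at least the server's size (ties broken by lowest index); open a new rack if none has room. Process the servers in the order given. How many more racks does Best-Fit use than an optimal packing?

Best-Fit: [5,6] [12,1,3,4] [11] [12] [11] → 5 racks.
Total size 65U; any packing needs at least ⌈65/20⌉ = 4 racks.
An optimal packing achieves that bound: [12,6,1] [12,5,3] [11,4] [11] → 4 racks.
Excess: 5 − 4 = 1.

1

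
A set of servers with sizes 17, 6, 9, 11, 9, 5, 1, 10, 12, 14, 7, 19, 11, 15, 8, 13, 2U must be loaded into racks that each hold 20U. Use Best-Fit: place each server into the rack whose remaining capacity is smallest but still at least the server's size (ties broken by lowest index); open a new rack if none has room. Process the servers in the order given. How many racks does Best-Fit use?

10

rack 1: place 17U, 3U left
rack 2: place 6U, 14U left
rack 2: place 9U, 5U left
rack 3: place 11U, 9U left
rack 3: place 9U, 0U left
rack 2: place 5U, 0U left
rack 1: place 1U, 2U left
rack 4: place 10U, 10U left
rack 5: place 12U, 8U left
rack 6: place 14U, 6U left
rack 5: place 7U, 1U left
rack 7: place 19U, 1U left
rack 8: place 11U, 9U left
rack 9: place 15U, 5U left
rack 8: place 8U, 1U left
rack 10: place 13U, 7U left
rack 1: place 2U, 0U left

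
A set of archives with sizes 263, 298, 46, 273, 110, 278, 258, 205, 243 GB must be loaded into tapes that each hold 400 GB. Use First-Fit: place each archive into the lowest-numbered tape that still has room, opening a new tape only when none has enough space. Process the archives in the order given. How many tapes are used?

7

tape 1: place 263 GB, 137 GB left
tape 2: place 298 GB, 102 GB left
tape 1: place 46 GB, 91 GB left
tape 3: place 273 GB, 127 GB left
tape 3: place 110 GB, 17 GB left
tape 4: place 278 GB, 122 GB left
tape 5: place 258 GB, 142 GB left
tape 6: place 205 GB, 195 GB left
tape 7: place 243 GB, 157 GB left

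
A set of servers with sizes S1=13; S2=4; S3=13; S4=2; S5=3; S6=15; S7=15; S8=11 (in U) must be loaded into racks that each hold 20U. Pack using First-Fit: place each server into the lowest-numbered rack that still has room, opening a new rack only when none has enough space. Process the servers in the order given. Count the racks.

Put S1 (13U) in rack 1; 7U remain.
Put S2 (4U) in rack 1; 3U remain.
Put S3 (13U) in rack 2; 7U remain.
Put S4 (2U) in rack 1; 1U remain.
Put S5 (3U) in rack 2; 4U remain.
Put S6 (15U) in rack 3; 5U remain.
Put S7 (15U) in rack 4; 5U remain.
Put S8 (11U) in rack 5; 9U remain.

5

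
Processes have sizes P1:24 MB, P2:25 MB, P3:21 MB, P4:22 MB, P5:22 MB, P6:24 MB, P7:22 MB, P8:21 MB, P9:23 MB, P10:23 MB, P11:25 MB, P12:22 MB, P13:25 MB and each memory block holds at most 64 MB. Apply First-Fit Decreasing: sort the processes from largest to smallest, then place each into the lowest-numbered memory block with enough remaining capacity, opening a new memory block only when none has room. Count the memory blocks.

Sorted descending: 25, 25, 25, 24, 24, 23, 23, 22, 22, 22, 22, 21, 21.
memory block 1: place 25 MB, 39 MB left
memory block 1: place 25 MB, 14 MB left
memory block 2: place 25 MB, 39 MB left
memory block 2: place 24 MB, 15 MB left
memory block 3: place 24 MB, 40 MB left
memory block 3: place 23 MB, 17 MB left
memory block 4: place 23 MB, 41 MB left
memory block 4: place 22 MB, 19 MB left
memory block 5: place 22 MB, 42 MB left
memory block 5: place 22 MB, 20 MB left
memory block 6: place 22 MB, 42 MB left
memory block 6: place 21 MB, 21 MB left
memory block 6: place 21 MB, 0 MB left
Final memory blocks: [25,25] [25,24] [24,23] [23,22] [22,22] [22,21,21].

6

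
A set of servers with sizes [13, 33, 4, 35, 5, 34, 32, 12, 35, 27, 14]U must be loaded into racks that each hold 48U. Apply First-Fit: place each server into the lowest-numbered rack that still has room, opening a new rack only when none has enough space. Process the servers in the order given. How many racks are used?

rack 1: place 13U, 35U left
rack 1: place 33U, 2U left
rack 2: place 4U, 44U left
rack 2: place 35U, 9U left
rack 2: place 5U, 4U left
rack 3: place 34U, 14U left
rack 4: place 32U, 16U left
rack 3: place 12U, 2U left
rack 5: place 35U, 13U left
rack 6: place 27U, 21U left
rack 4: place 14U, 2U left

6 racks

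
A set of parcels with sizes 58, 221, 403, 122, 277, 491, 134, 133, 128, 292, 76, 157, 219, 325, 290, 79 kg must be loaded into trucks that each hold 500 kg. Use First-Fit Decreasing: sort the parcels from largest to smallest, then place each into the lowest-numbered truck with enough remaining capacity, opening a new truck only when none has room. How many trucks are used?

Sorted descending: 491, 403, 325, 292, 290, 277, 221, 219, 157, 134, 133, 128, 122, 79, 76, 58.
491 kg → truck 1 (remaining 9 kg)
403 kg → truck 2 (remaining 97 kg)
325 kg → truck 3 (remaining 175 kg)
292 kg → truck 4 (remaining 208 kg)
290 kg → truck 5 (remaining 210 kg)
277 kg → truck 6 (remaining 223 kg)
221 kg → truck 6 (remaining 2 kg)
219 kg → truck 7 (remaining 281 kg)
157 kg → truck 3 (remaining 18 kg)
134 kg → truck 4 (remaining 74 kg)
133 kg → truck 5 (remaining 77 kg)
128 kg → truck 7 (remaining 153 kg)
122 kg → truck 7 (remaining 31 kg)
79 kg → truck 2 (remaining 18 kg)
76 kg → truck 5 (remaining 1 kg)
58 kg → truck 4 (remaining 16 kg)

7 trucks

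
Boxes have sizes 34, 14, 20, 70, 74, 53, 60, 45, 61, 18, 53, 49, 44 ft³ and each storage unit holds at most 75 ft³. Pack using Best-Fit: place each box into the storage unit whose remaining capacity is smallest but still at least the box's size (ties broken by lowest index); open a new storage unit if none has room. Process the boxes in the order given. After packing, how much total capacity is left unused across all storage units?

155

storage unit 1: place 34 ft³, 41 ft³ left
storage unit 1: place 14 ft³, 27 ft³ left
storage unit 1: place 20 ft³, 7 ft³ left
storage unit 2: place 70 ft³, 5 ft³ left
storage unit 3: place 74 ft³, 1 ft³ left
storage unit 4: place 53 ft³, 22 ft³ left
storage unit 5: place 60 ft³, 15 ft³ left
storage unit 6: place 45 ft³, 30 ft³ left
storage unit 7: place 61 ft³, 14 ft³ left
storage unit 4: place 18 ft³, 4 ft³ left
storage unit 8: place 53 ft³, 22 ft³ left
storage unit 9: place 49 ft³, 26 ft³ left
storage unit 10: place 44 ft³, 31 ft³ left
10 storage units × 75 ft³ = 750 ft³; used 595 ft³; unused 155 ft³.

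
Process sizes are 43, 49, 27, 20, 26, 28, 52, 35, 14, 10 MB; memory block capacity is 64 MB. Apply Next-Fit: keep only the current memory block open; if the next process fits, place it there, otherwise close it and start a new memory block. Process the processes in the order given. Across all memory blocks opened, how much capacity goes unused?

80

Put 43 MB in memory block 1; 21 MB remain.
Put 49 MB in memory block 2; 15 MB remain.
Put 27 MB in memory block 3; 37 MB remain.
Put 20 MB in memory block 3; 17 MB remain.
Put 26 MB in memory block 4; 38 MB remain.
Put 28 MB in memory block 4; 10 MB remain.
Put 52 MB in memory block 5; 12 MB remain.
Put 35 MB in memory block 6; 29 MB remain.
Put 14 MB in memory block 6; 15 MB remain.
Put 10 MB in memory block 6; 5 MB remain.
6 memory blocks × 64 MB = 384 MB; used 304 MB; unused 80 MB.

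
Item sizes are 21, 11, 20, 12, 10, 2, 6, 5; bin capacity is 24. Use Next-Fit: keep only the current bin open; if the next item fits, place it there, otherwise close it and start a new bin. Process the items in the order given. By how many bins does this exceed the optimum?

Next-Fit: [21] [11] [20] [12,10,2] [6,5] → 5 bins.
Total size 87; any packing needs at least ⌈87/24⌉ = 4 bins.
An optimal packing achieves that bound: [21,2] [20] [12,11] [10,6,5] → 4 bins.
Excess: 5 − 4 = 1.

1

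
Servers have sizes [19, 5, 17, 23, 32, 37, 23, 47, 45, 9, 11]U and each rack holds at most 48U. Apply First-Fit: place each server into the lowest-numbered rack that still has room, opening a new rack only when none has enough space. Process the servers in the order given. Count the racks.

6

rack 1: place 19U, 29U left
rack 1: place 5U, 24U left
rack 1: place 17U, 7U left
rack 2: place 23U, 25U left
rack 3: place 32U, 16U left
rack 4: place 37U, 11U left
rack 2: place 23U, 2U left
rack 5: place 47U, 1U left
rack 6: place 45U, 3U left
rack 3: place 9U, 7U left
rack 4: place 11U, 0U left
Final racks: [19,5,17] [23,23] [32,9] [37,11] [47] [45].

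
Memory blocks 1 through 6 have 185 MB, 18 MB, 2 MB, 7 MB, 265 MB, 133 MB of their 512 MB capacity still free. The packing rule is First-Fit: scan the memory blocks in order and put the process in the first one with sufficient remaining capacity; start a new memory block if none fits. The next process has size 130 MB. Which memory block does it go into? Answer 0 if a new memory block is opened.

1

Memory blocks with room: memory block 1 (185 MB), memory block 5 (265 MB), memory block 6 (133 MB).
The first with room is memory block 1.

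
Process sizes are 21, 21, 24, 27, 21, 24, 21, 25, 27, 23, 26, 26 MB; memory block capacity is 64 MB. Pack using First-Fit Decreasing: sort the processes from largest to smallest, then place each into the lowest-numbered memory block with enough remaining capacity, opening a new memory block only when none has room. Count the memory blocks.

6 memory blocks

Sorted descending: 27, 27, 26, 26, 25, 24, 24, 23, 21, 21, 21, 21.
Put 27 MB in memory block 1; 37 MB remain.
Put 27 MB in memory block 1; 10 MB remain.
Put 26 MB in memory block 2; 38 MB remain.
Put 26 MB in memory block 2; 12 MB remain.
Put 25 MB in memory block 3; 39 MB remain.
Put 24 MB in memory block 3; 15 MB remain.
Put 24 MB in memory block 4; 40 MB remain.
Put 23 MB in memory block 4; 17 MB remain.
Put 21 MB in memory block 5; 43 MB remain.
Put 21 MB in memory block 5; 22 MB remain.
Put 21 MB in memory block 5; 1 MB remain.
Put 21 MB in memory block 6; 43 MB remain.
Final memory blocks: [27,27] [26,26] [25,24] [24,23] [21,21,21] [21].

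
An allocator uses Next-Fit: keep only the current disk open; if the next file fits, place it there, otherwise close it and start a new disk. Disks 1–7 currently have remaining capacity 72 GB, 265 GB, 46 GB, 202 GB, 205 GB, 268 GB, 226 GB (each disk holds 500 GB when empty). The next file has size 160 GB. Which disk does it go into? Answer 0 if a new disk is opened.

7

Next-Fit only looks at disk 7, which has 226 GB free.
160 GB fits there.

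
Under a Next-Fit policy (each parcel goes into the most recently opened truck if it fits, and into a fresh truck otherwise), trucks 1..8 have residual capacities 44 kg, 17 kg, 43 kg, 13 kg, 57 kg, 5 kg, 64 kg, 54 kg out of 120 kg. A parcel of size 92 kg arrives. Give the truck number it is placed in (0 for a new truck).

0

Next-Fit only looks at truck 8, which has 54 kg free.
92 kg does not fit, so a new truck is opened.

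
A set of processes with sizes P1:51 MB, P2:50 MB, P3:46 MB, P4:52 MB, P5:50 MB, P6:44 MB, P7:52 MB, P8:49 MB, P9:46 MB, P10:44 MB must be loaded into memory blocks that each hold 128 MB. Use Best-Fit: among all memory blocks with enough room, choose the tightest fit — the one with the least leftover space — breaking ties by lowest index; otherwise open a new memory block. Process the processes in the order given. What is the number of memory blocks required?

Put P1 (51 MB) in memory block 1; 77 MB remain.
Put P2 (50 MB) in memory block 1; 27 MB remain.
Put P3 (46 MB) in memory block 2; 82 MB remain.
Put P4 (52 MB) in memory block 2; 30 MB remain.
Put P5 (50 MB) in memory block 3; 78 MB remain.
Put P6 (44 MB) in memory block 3; 34 MB remain.
Put P7 (52 MB) in memory block 4; 76 MB remain.
Put P8 (49 MB) in memory block 4; 27 MB remain.
Put P9 (46 MB) in memory block 5; 82 MB remain.
Put P10 (44 MB) in memory block 5; 38 MB remain.
Final memory blocks: [51,50] [46,52] [50,44] [52,49] [46,44].

5 memory blocks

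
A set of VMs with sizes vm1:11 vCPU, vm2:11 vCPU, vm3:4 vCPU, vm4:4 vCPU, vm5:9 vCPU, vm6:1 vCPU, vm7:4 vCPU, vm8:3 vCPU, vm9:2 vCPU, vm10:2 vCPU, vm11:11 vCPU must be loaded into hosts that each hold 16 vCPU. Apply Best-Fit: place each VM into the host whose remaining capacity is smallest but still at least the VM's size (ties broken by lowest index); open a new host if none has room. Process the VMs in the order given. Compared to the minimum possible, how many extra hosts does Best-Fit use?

Best-Fit: [11,4,1] [11,4] [9,4,3] [2,2,11] → 4 hosts.
Total size 62 vCPU; any packing needs at least ⌈62/16⌉ = 4 hosts.
So 4 is already optimal.

0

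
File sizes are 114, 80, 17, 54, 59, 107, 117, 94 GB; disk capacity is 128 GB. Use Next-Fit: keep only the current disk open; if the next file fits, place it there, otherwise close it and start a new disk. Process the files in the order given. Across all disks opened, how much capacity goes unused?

disk 1: place 114 GB, 14 GB left
disk 2: place 80 GB, 48 GB left
disk 2: place 17 GB, 31 GB left
disk 3: place 54 GB, 74 GB left
disk 3: place 59 GB, 15 GB left
disk 4: place 107 GB, 21 GB left
disk 5: place 117 GB, 11 GB left
disk 6: place 94 GB, 34 GB left
6 disks × 128 GB = 768 GB; used 642 GB; unused 126 GB.

126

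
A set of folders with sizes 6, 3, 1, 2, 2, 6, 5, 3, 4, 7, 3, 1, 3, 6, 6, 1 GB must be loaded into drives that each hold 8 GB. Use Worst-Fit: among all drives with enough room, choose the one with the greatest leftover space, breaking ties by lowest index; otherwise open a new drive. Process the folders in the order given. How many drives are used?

6 GB → drive 1 (remaining 2 GB)
3 GB → drive 2 (remaining 5 GB)
1 GB → drive 2 (remaining 4 GB)
2 GB → drive 2 (remaining 2 GB)
2 GB → drive 1 (remaining 0 GB)
6 GB → drive 3 (remaining 2 GB)
5 GB → drive 4 (remaining 3 GB)
3 GB → drive 4 (remaining 0 GB)
4 GB → drive 5 (remaining 4 GB)
7 GB → drive 6 (remaining 1 GB)
3 GB → drive 5 (remaining 1 GB)
1 GB → drive 2 (remaining 1 GB)
3 GB → drive 7 (remaining 5 GB)
6 GB → drive 8 (remaining 2 GB)
6 GB → drive 9 (remaining 2 GB)
1 GB → drive 7 (remaining 4 GB)

9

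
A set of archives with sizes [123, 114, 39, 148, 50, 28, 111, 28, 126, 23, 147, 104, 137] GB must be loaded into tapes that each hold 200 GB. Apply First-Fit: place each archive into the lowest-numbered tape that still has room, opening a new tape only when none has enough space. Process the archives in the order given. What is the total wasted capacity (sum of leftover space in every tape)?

422

tape 1: place 123 GB, 77 GB left
tape 2: place 114 GB, 86 GB left
tape 1: place 39 GB, 38 GB left
tape 3: place 148 GB, 52 GB left
tape 2: place 50 GB, 36 GB left
tape 1: place 28 GB, 10 GB left
tape 4: place 111 GB, 89 GB left
tape 2: place 28 GB, 8 GB left
tape 5: place 126 GB, 74 GB left
tape 3: place 23 GB, 29 GB left
tape 6: place 147 GB, 53 GB left
tape 7: place 104 GB, 96 GB left
tape 8: place 137 GB, 63 GB left
8 tapes × 200 GB = 1600 GB; used 1178 GB; unused 422 GB.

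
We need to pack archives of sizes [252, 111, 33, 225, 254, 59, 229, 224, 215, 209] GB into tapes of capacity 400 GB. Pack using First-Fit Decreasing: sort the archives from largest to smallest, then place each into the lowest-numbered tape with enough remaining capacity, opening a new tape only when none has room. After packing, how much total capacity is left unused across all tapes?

Sorted descending: 254, 252, 229, 225, 224, 215, 209, 111, 59, 33.
Put 254 GB in tape 1; 146 GB remain.
Put 252 GB in tape 2; 148 GB remain.
Put 229 GB in tape 3; 171 GB remain.
Put 225 GB in tape 4; 175 GB remain.
Put 224 GB in tape 5; 176 GB remain.
Put 215 GB in tape 6; 185 GB remain.
Put 209 GB in tape 7; 191 GB remain.
Put 111 GB in tape 1; 35 GB remain.
Put 59 GB in tape 2; 89 GB remain.
Put 33 GB in tape 1; 2 GB remain.
7 tapes × 400 GB = 2800 GB; used 1811 GB; unused 989 GB.

989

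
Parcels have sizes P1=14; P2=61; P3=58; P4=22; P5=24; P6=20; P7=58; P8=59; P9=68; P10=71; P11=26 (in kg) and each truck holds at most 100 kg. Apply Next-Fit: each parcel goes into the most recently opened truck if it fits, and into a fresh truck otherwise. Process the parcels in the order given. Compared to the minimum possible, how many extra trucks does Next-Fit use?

1

Next-Fit: [14,61] [58,22] [24,20] [58] [59] [68] [71,26] → 7 trucks.
6 parcels exceed 50 kg (half the capacity), and no two of those can share a truck, so at least 6 trucks are needed.
An optimal packing achieves that bound: [71,26] [68,24] [61,22,14] [59,20] [58] [58] → 6 trucks.
Excess: 7 − 6 = 1.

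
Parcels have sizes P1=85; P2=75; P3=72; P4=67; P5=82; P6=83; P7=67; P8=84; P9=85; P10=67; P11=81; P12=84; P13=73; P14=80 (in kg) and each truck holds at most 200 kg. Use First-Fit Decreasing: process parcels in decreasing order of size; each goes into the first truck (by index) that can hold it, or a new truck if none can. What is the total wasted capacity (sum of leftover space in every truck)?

315

Sorted descending: 85, 85, 84, 84, 83, 82, 81, 80, 75, 73, 72, 67, 67, 67.
truck 1: place 85 kg, 115 kg left
truck 1: place 85 kg, 30 kg left
truck 2: place 84 kg, 116 kg left
truck 2: place 84 kg, 32 kg left
truck 3: place 83 kg, 117 kg left
truck 3: place 82 kg, 35 kg left
truck 4: place 81 kg, 119 kg left
truck 4: place 80 kg, 39 kg left
truck 5: place 75 kg, 125 kg left
truck 5: place 73 kg, 52 kg left
truck 6: place 72 kg, 128 kg left
truck 6: place 67 kg, 61 kg left
truck 7: place 67 kg, 133 kg left
truck 7: place 67 kg, 66 kg left
7 trucks × 200 kg = 1400 kg; used 1085 kg; unused 315 kg.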